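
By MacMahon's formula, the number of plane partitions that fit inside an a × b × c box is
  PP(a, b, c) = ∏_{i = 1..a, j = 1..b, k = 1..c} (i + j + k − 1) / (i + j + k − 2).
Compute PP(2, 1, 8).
PP(2, 1, 8) = 45

Evaluate the triple product over i = 1..2, j = 1..1, k = 1..8. The factors are (2/1) · (3/2) · (4/3) · (5/4) · (6/5) · (7/6) · (8/7) · (9/8) · … (16 factors total). The numerators and denominators telescope so the product is an integer; carrying out the multiplication exactly gives PP(2, 1, 8) = 45.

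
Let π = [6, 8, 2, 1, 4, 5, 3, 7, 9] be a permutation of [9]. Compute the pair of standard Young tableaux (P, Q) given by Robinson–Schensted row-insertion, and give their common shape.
P = [1, 3, 5, 7, 9] / [2, 4] / [6, 8];  Q = [1, 2, 6, 8, 9] / [3, 5] / [4, 7];  common shape = (5, 2, 2)

Row-insert the values π_1, π_2, … into P one at a time, bumping the leftmost entry strictly greater than the inserted value down to the next row. The recording tableau Q records, in position (i, j), the step at which that cell was added to P.
  Insert 6 (step 1): P = [6];  Q = [1]
  Insert 8 (step 2): P = [6, 8];  Q = [1, 2]
  Insert 2 (step 3): P = [2, 8] / [6];  Q = [1, 2] / [3]
  Insert 1 (step 4): P = [1, 8] / [2] / [6];  Q = [1, 2] / [3] / [4]
  Insert 4 (step 5): P = [1, 4] / [2, 8] / [6];  Q = [1, 2] / [3, 5] / [4]
  Insert 5 (step 6): P = [1, 4, 5] / [2, 8] / [6];  Q = [1, 2, 6] / [3, 5] / [4]
  Insert 3 (step 7): P = [1, 3, 5] / [2, 4] / [6, 8];  Q = [1, 2, 6] / [3, 5] / [4, 7]
  Insert 7 (step 8): P = [1, 3, 5, 7] / [2, 4] / [6, 8];  Q = [1, 2, 6, 8] / [3, 5] / [4, 7]
  Insert 9 (step 9): P = [1, 3, 5, 7, 9] / [2, 4] / [6, 8];  Q = [1, 2, 6, 8, 9] / [3, 5] / [4, 7]
Final shape: (5, 2, 2).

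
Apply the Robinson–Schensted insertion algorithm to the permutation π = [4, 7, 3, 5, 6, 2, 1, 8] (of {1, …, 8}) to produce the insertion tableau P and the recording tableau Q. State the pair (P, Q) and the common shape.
P = [1, 5, 6, 8] / [2, 7] / [3] / [4];  Q = [1, 2, 5, 8] / [3, 4] / [6] / [7];  common shape = (4, 2, 1, 1)

Row-insert the values π_1, π_2, … into P one at a time, bumping the leftmost entry strictly greater than the inserted value down to the next row. The recording tableau Q records, in position (i, j), the step at which that cell was added to P.
  Insert 4 (step 1): P = [4];  Q = [1]
  Insert 7 (step 2): P = [4, 7];  Q = [1, 2]
  Insert 3 (step 3): P = [3, 7] / [4];  Q = [1, 2] / [3]
  Insert 5 (step 4): P = [3, 5] / [4, 7];  Q = [1, 2] / [3, 4]
  Insert 6 (step 5): P = [3, 5, 6] / [4, 7];  Q = [1, 2, 5] / [3, 4]
  Insert 2 (step 6): P = [2, 5, 6] / [3, 7] / [4];  Q = [1, 2, 5] / [3, 4] / [6]
  Insert 1 (step 7): P = [1, 5, 6] / [2, 7] / [3] / [4];  Q = [1, 2, 5] / [3, 4] / [6] / [7]
  Insert 8 (step 8): P = [1, 5, 6, 8] / [2, 7] / [3] / [4];  Q = [1, 2, 5, 8] / [3, 4] / [6] / [7]
Final shape: (4, 2, 1, 1).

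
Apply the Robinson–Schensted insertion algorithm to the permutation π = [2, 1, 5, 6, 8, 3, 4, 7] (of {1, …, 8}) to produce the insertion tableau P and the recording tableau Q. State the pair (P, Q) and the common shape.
P = [1, 3, 4, 7] / [2, 5, 6, 8];  Q = [1, 3, 4, 5] / [2, 6, 7, 8];  common shape = (4, 4)

Row-insert the values π_1, π_2, … into P one at a time, bumping the leftmost entry strictly greater than the inserted value down to the next row. The recording tableau Q records, in position (i, j), the step at which that cell was added to P.
  Insert 2 (step 1): P = [2];  Q = [1]
  Insert 1 (step 2): P = [1] / [2];  Q = [1] / [2]
  Insert 5 (step 3): P = [1, 5] / [2];  Q = [1, 3] / [2]
  Insert 6 (step 4): P = [1, 5, 6] / [2];  Q = [1, 3, 4] / [2]
  Insert 8 (step 5): P = [1, 5, 6, 8] / [2];  Q = [1, 3, 4, 5] / [2]
  Insert 3 (step 6): P = [1, 3, 6, 8] / [2, 5];  Q = [1, 3, 4, 5] / [2, 6]
  Insert 4 (step 7): P = [1, 3, 4, 8] / [2, 5, 6];  Q = [1, 3, 4, 5] / [2, 6, 7]
  Insert 7 (step 8): P = [1, 3, 4, 7] / [2, 5, 6, 8];  Q = [1, 3, 4, 5] / [2, 6, 7, 8]
Final shape: (4, 4).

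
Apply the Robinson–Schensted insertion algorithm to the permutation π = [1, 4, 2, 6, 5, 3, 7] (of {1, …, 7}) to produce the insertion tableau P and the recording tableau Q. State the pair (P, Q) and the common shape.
P = [1, 2, 3, 7] / [4, 5] / [6];  Q = [1, 2, 4, 7] / [3, 5] / [6];  common shape = (4, 2, 1)

Row-insert the values π_1, π_2, … into P one at a time, bumping the leftmost entry strictly greater than the inserted value down to the next row. The recording tableau Q records, in position (i, j), the step at which that cell was added to P.
  Insert 1 (step 1): P = [1];  Q = [1]
  Insert 4 (step 2): P = [1, 4];  Q = [1, 2]
  Insert 2 (step 3): P = [1, 2] / [4];  Q = [1, 2] / [3]
  Insert 6 (step 4): P = [1, 2, 6] / [4];  Q = [1, 2, 4] / [3]
  Insert 5 (step 5): P = [1, 2, 5] / [4, 6];  Q = [1, 2, 4] / [3, 5]
  Insert 3 (step 6): P = [1, 2, 3] / [4, 5] / [6];  Q = [1, 2, 4] / [3, 5] / [6]
  Insert 7 (step 7): P = [1, 2, 3, 7] / [4, 5] / [6];  Q = [1, 2, 4, 7] / [3, 5] / [6]
Final shape: (4, 2, 1).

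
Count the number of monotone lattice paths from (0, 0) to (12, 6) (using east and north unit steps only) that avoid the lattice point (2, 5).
Number of paths = 18333

Total paths from (0, 0) to (12, 6): C(18, 12) = 18564. Paths through (2, 5): (paths (0, 0) → (2, 5)) × (paths (2, 5) → (12, 6)) = C(7, 2) · C(11, 10) = 21 · 11 = 231. Avoidance count = 18564 − 231 = 18333.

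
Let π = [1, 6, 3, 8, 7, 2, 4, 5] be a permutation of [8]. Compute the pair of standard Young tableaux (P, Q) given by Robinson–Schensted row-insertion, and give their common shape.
P = [1, 2, 4, 5] / [3, 7] / [6, 8];  Q = [1, 2, 4, 8] / [3, 5] / [6, 7];  common shape = (4, 2, 2)

Row-insert the values π_1, π_2, … into P one at a time, bumping the leftmost entry strictly greater than the inserted value down to the next row. The recording tableau Q records, in position (i, j), the step at which that cell was added to P.
  Insert 1 (step 1): P = [1];  Q = [1]
  Insert 6 (step 2): P = [1, 6];  Q = [1, 2]
  Insert 3 (step 3): P = [1, 3] / [6];  Q = [1, 2] / [3]
  Insert 8 (step 4): P = [1, 3, 8] / [6];  Q = [1, 2, 4] / [3]
  Insert 7 (step 5): P = [1, 3, 7] / [6, 8];  Q = [1, 2, 4] / [3, 5]
  Insert 2 (step 6): P = [1, 2, 7] / [3, 8] / [6];  Q = [1, 2, 4] / [3, 5] / [6]
  Insert 4 (step 7): P = [1, 2, 4] / [3, 7] / [6, 8];  Q = [1, 2, 4] / [3, 5] / [6, 7]
  Insert 5 (step 8): P = [1, 2, 4, 5] / [3, 7] / [6, 8];  Q = [1, 2, 4, 8] / [3, 5] / [6, 7]
Final shape: (4, 2, 2).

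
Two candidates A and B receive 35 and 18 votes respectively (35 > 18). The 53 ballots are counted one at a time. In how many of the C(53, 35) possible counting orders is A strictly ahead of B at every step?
Strict-lead orderings = 20726389004230

Total orderings of the 53 votes with 35 for A: C(53, 35) = 64617565719070. By the Bertrand ballot formula (Cycle Lemma / reflection principle), the number of orderings in which A is strictly ahead of B throughout is (p − q)/(p + q) · C(p + q, p) = (35 − 18)/(35 + 18) · 64617565719070 = 20726389004230.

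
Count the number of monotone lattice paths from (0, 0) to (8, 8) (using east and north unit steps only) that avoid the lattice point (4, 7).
Number of paths = 11220

Total paths from (0, 0) to (8, 8): C(16, 8) = 12870. Paths through (4, 7): (paths (0, 0) → (4, 7)) × (paths (4, 7) → (8, 8)) = C(11, 4) · C(5, 4) = 330 · 5 = 1650. Avoidance count = 12870 − 1650 = 11220.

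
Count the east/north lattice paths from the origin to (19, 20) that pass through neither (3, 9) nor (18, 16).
Number of paths = 55222718760

Inclusion–exclusion. Total paths: C(39, 19) = 68923264410. Through P₁: C(12, 3)·C(27, 16) = 2868336900. Through P₂: C(34, 18)·C(5, 1) = 11019807150. Since P₁ is strictly southwest of P₂, a monotone path through both must visit P₁ then P₂; paths through both = C(12, 3)·C(22, 15)·C(5, 1) = 187598400. Avoid both = 68923264410 − 2868336900 − 11019807150 + 187598400 = 55222718760.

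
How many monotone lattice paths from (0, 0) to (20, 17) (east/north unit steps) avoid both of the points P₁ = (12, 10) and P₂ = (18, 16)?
Number of paths = 6924820122

Inclusion–exclusion. Total paths: C(37, 20) = 15905368710. Through P₁: C(22, 12)·C(15, 8) = 4161167010. Through P₂: C(34, 18)·C(3, 2) = 6611884290. Since P₁ is strictly southwest of P₂, a monotone path through both must visit P₁ then P₂; paths through both = C(22, 12)·C(12, 6)·C(3, 2) = 1792502712. Avoid both = 15905368710 − 4161167010 − 6611884290 + 1792502712 = 6924820122.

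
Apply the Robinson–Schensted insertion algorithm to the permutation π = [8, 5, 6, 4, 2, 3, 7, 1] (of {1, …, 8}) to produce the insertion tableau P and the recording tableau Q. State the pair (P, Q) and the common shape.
P = [1, 3, 7] / [2, 6] / [4] / [5] / [8];  Q = [1, 3, 7] / [2, 6] / [4] / [5] / [8];  common shape = (3, 2, 1, 1, 1)

Row-insert the values π_1, π_2, … into P one at a time, bumping the leftmost entry strictly greater than the inserted value down to the next row. The recording tableau Q records, in position (i, j), the step at which that cell was added to P.
  Insert 8 (step 1): P = [8];  Q = [1]
  Insert 5 (step 2): P = [5] / [8];  Q = [1] / [2]
  Insert 6 (step 3): P = [5, 6] / [8];  Q = [1, 3] / [2]
  Insert 4 (step 4): P = [4, 6] / [5] / [8];  Q = [1, 3] / [2] / [4]
  Insert 2 (step 5): P = [2, 6] / [4] / [5] / [8];  Q = [1, 3] / [2] / [4] / [5]
  Insert 3 (step 6): P = [2, 3] / [4, 6] / [5] / [8];  Q = [1, 3] / [2, 6] / [4] / [5]
  Insert 7 (step 7): P = [2, 3, 7] / [4, 6] / [5] / [8];  Q = [1, 3, 7] / [2, 6] / [4] / [5]
  Insert 1 (step 8): P = [1, 3, 7] / [2, 6] / [4] / [5] / [8];  Q = [1, 3, 7] / [2, 6] / [4] / [5] / [8]
Final shape: (3, 2, 1, 1, 1).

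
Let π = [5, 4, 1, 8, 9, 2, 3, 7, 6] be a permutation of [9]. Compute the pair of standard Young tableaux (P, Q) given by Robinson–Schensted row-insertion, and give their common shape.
P = [1, 2, 3, 6] / [4, 7, 9] / [5, 8];  Q = [1, 4, 5, 8] / [2, 6, 7] / [3, 9];  common shape = (4, 3, 2)

Row-insert the values π_1, π_2, … into P one at a time, bumping the leftmost entry strictly greater than the inserted value down to the next row. The recording tableau Q records, in position (i, j), the step at which that cell was added to P.
  Insert 5 (step 1): P = [5];  Q = [1]
  Insert 4 (step 2): P = [4] / [5];  Q = [1] / [2]
  Insert 1 (step 3): P = [1] / [4] / [5];  Q = [1] / [2] / [3]
  Insert 8 (step 4): P = [1, 8] / [4] / [5];  Q = [1, 4] / [2] / [3]
  Insert 9 (step 5): P = [1, 8, 9] / [4] / [5];  Q = [1, 4, 5] / [2] / [3]
  Insert 2 (step 6): P = [1, 2, 9] / [4, 8] / [5];  Q = [1, 4, 5] / [2, 6] / [3]
  Insert 3 (step 7): P = [1, 2, 3] / [4, 8, 9] / [5];  Q = [1, 4, 5] / [2, 6, 7] / [3]
  Insert 7 (step 8): P = [1, 2, 3, 7] / [4, 8, 9] / [5];  Q = [1, 4, 5, 8] / [2, 6, 7] / [3]
  Insert 6 (step 9): P = [1, 2, 3, 6] / [4, 7, 9] / [5, 8];  Q = [1, 4, 5, 8] / [2, 6, 7] / [3, 9]
Final shape: (4, 3, 2).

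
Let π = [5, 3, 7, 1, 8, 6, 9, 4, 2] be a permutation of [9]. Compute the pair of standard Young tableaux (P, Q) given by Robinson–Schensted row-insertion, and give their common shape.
P = [1, 2, 8, 9] / [3, 4] / [5, 6] / [7];  Q = [1, 3, 5, 7] / [2, 6] / [4, 8] / [9];  common shape = (4, 2, 2, 1)

Row-insert the values π_1, π_2, … into P one at a time, bumping the leftmost entry strictly greater than the inserted value down to the next row. The recording tableau Q records, in position (i, j), the step at which that cell was added to P.
  Insert 5 (step 1): P = [5];  Q = [1]
  Insert 3 (step 2): P = [3] / [5];  Q = [1] / [2]
  Insert 7 (step 3): P = [3, 7] / [5];  Q = [1, 3] / [2]
  Insert 1 (step 4): P = [1, 7] / [3] / [5];  Q = [1, 3] / [2] / [4]
  Insert 8 (step 5): P = [1, 7, 8] / [3] / [5];  Q = [1, 3, 5] / [2] / [4]
  Insert 6 (step 6): P = [1, 6, 8] / [3, 7] / [5];  Q = [1, 3, 5] / [2, 6] / [4]
  Insert 9 (step 7): P = [1, 6, 8, 9] / [3, 7] / [5];  Q = [1, 3, 5, 7] / [2, 6] / [4]
  Insert 4 (step 8): P = [1, 4, 8, 9] / [3, 6] / [5, 7];  Q = [1, 3, 5, 7] / [2, 6] / [4, 8]
  Insert 2 (step 9): P = [1, 2, 8, 9] / [3, 4] / [5, 6] / [7];  Q = [1, 3, 5, 7] / [2, 6] / [4, 8] / [9]
Final shape: (4, 2, 2, 1).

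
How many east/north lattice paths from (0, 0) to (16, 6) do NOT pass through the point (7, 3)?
Number of paths = 48213

Total paths from (0, 0) to (16, 6): C(22, 16) = 74613. Paths through (7, 3): (paths (0, 0) → (7, 3)) × (paths (7, 3) → (16, 6)) = C(10, 7) · C(12, 9) = 120 · 220 = 26400. Avoidance count = 74613 − 26400 = 48213.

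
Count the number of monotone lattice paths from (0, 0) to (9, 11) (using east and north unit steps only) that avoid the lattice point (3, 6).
Number of paths = 129152

Total paths from (0, 0) to (9, 11): C(20, 9) = 167960. Paths through (3, 6): (paths (0, 0) → (3, 6)) × (paths (3, 6) → (9, 11)) = C(9, 3) · C(11, 6) = 84 · 462 = 38808. Avoidance count = 167960 − 38808 = 129152.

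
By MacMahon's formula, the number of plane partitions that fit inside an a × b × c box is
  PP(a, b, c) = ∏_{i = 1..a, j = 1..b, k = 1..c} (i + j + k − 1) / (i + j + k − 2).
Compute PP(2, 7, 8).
PP(2, 7, 8) = 9202050

Evaluate the triple product over i = 1..2, j = 1..7, k = 1..8. The factors are (2/1) · (3/2) · (4/3) · (5/4) · (6/5) · (7/6) · (8/7) · (9/8) · … (112 factors total). The numerators and denominators telescope so the product is an integer; carrying out the multiplication exactly gives PP(2, 7, 8) = 9202050.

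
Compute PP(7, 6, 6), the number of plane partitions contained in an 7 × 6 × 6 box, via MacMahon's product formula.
PP(7, 6, 6) = 29706808370096

Evaluate the triple product over i = 1..7, j = 1..6, k = 1..6. The factors are (2/1) · (3/2) · (4/3) · (5/4) · (6/5) · (7/6) · (3/2) · (4/3) · … (252 factors total). The numerators and denominators telescope so the product is an integer; carrying out the multiplication exactly gives PP(7, 6, 6) = 29706808370096.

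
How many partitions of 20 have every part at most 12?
p(20, parts ≤ 12) = 582

Use the recurrence p(n, m) = p(n, m−1) + p(n−m, m): either the largest part is < m (count p(n, m−1)) or the largest part is exactly m (remove one copy of m, count p(n−m, m)). With p(0, ·) = 1 this gives p(20, parts ≤ 12) = 582. (By conjugating Young diagrams, this also counts partitions of 20 into at most 12 parts.)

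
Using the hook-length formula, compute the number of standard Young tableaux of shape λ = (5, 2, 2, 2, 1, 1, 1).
# SYT of shape (5, 2, 2, 2, 1, 1, 1) = 24960

Hook-length formula: f^λ = n! / Π hook(c), product over all cells c of the Young diagram. For λ = (5, 2, 2, 2, 1, 1, 1), n = 14 boxes. Hook lengths by row (left-to-right, top-to-bottom): [11, 7, 3, 2, 1]; [7, 3]; [6, 2]; [5, 1]; [3]; [2]; [1]. Product of hooks = 3492720. So f^λ = 14! / 3492720 = 87178291200 / 3492720 = 24960.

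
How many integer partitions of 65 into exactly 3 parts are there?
p(65, 3 parts) = 352

Partitions of n into exactly k parts are in bijection with partitions of n − k into at most k parts (subtract 1 from each part). So p(65, exactly 3) = p(62, parts ≤ 3). Computing via the recurrence p(m, j) = p(m, j−1) + p(m−j, j) gives 352.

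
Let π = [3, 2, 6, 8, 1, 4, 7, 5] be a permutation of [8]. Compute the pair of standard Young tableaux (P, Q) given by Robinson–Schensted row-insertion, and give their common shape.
P = [1, 4, 5] / [2, 6, 7] / [3, 8];  Q = [1, 3, 4] / [2, 6, 7] / [5, 8];  common shape = (3, 3, 2)

Row-insert the values π_1, π_2, … into P one at a time, bumping the leftmost entry strictly greater than the inserted value down to the next row. The recording tableau Q records, in position (i, j), the step at which that cell was added to P.
  Insert 3 (step 1): P = [3];  Q = [1]
  Insert 2 (step 2): P = [2] / [3];  Q = [1] / [2]
  Insert 6 (step 3): P = [2, 6] / [3];  Q = [1, 3] / [2]
  Insert 8 (step 4): P = [2, 6, 8] / [3];  Q = [1, 3, 4] / [2]
  Insert 1 (step 5): P = [1, 6, 8] / [2] / [3];  Q = [1, 3, 4] / [2] / [5]
  Insert 4 (step 6): P = [1, 4, 8] / [2, 6] / [3];  Q = [1, 3, 4] / [2, 6] / [5]
  Insert 7 (step 7): P = [1, 4, 7] / [2, 6, 8] / [3];  Q = [1, 3, 4] / [2, 6, 7] / [5]
  Insert 5 (step 8): P = [1, 4, 5] / [2, 6, 7] / [3, 8];  Q = [1, 3, 4] / [2, 6, 7] / [5, 8]
Final shape: (3, 3, 2).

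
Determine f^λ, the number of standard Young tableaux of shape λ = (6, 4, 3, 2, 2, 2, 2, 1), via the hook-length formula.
# SYT of shape (6, 4, 3, 2, 2, 2, 2, 1) = 1645216650

Hook-length formula: f^λ = n! / Π hook(c), product over all cells c of the Young diagram. For λ = (6, 4, 3, 2, 2, 2, 2, 1), n = 22 boxes. Hook lengths by row (left-to-right, top-to-bottom): [13, 11, 6, 4, 2, 1]; [10, 8, 3, 1]; [8, 6, 1]; [6, 4]; [5, 3]; [4, 2]; [3, 1]; [1]. Product of hooks = 683193139200. So f^λ = 22! / 683193139200 = 1124000727777607680000 / 683193139200 = 1645216650.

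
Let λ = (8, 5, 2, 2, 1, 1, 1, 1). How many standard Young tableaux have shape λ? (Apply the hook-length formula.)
# SYT of shape (8, 5, 2, 2, 1, 1, 1, 1) = 338607360

Hook-length formula: f^λ = n! / Π hook(c), product over all cells c of the Young diagram. For λ = (8, 5, 2, 2, 1, 1, 1, 1), n = 21 boxes. Hook lengths by row (left-to-right, top-to-bottom): [15, 10, 7, 6, 5, 3, 2, 1]; [11, 6, 3, 2, 1]; [7, 2]; [6, 1]; [4]; [3]; [2]; [1]. Product of hooks = 150885504000. So f^λ = 21! / 150885504000 = 51090942171709440000 / 150885504000 = 338607360.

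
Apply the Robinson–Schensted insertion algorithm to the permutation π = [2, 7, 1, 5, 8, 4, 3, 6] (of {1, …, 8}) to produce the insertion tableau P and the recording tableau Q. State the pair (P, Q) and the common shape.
P = [1, 3, 6] / [2, 4, 8] / [5] / [7];  Q = [1, 2, 5] / [3, 4, 8] / [6] / [7];  common shape = (3, 3, 1, 1)

Row-insert the values π_1, π_2, … into P one at a time, bumping the leftmost entry strictly greater than the inserted value down to the next row. The recording tableau Q records, in position (i, j), the step at which that cell was added to P.
  Insert 2 (step 1): P = [2];  Q = [1]
  Insert 7 (step 2): P = [2, 7];  Q = [1, 2]
  Insert 1 (step 3): P = [1, 7] / [2];  Q = [1, 2] / [3]
  Insert 5 (step 4): P = [1, 5] / [2, 7];  Q = [1, 2] / [3, 4]
  Insert 8 (step 5): P = [1, 5, 8] / [2, 7];  Q = [1, 2, 5] / [3, 4]
  Insert 4 (step 6): P = [1, 4, 8] / [2, 5] / [7];  Q = [1, 2, 5] / [3, 4] / [6]
  Insert 3 (step 7): P = [1, 3, 8] / [2, 4] / [5] / [7];  Q = [1, 2, 5] / [3, 4] / [6] / [7]
  Insert 6 (step 8): P = [1, 3, 6] / [2, 4, 8] / [5] / [7];  Q = [1, 2, 5] / [3, 4, 8] / [6] / [7]
Final shape: (3, 3, 1, 1).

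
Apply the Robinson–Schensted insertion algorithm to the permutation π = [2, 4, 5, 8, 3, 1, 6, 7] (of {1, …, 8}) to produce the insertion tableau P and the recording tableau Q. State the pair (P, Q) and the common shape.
P = [1, 3, 5, 6, 7] / [2, 8] / [4];  Q = [1, 2, 3, 4, 8] / [5, 7] / [6];  common shape = (5, 2, 1)

Row-insert the values π_1, π_2, … into P one at a time, bumping the leftmost entry strictly greater than the inserted value down to the next row. The recording tableau Q records, in position (i, j), the step at which that cell was added to P.
  Insert 2 (step 1): P = [2];  Q = [1]
  Insert 4 (step 2): P = [2, 4];  Q = [1, 2]
  Insert 5 (step 3): P = [2, 4, 5];  Q = [1, 2, 3]
  Insert 8 (step 4): P = [2, 4, 5, 8];  Q = [1, 2, 3, 4]
  Insert 3 (step 5): P = [2, 3, 5, 8] / [4];  Q = [1, 2, 3, 4] / [5]
  Insert 1 (step 6): P = [1, 3, 5, 8] / [2] / [4];  Q = [1, 2, 3, 4] / [5] / [6]
  Insert 6 (step 7): P = [1, 3, 5, 6] / [2, 8] / [4];  Q = [1, 2, 3, 4] / [5, 7] / [6]
  Insert 7 (step 8): P = [1, 3, 5, 6, 7] / [2, 8] / [4];  Q = [1, 2, 3, 4, 8] / [5, 7] / [6]
Final shape: (5, 2, 1).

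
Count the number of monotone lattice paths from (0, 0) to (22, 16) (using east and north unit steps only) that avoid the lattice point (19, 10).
Number of paths = 20557453590

Total paths from (0, 0) to (22, 16): C(38, 22) = 22239974430. Paths through (19, 10): (paths (0, 0) → (19, 10)) × (paths (19, 10) → (22, 16)) = C(29, 19) · C(9, 3) = 20030010 · 84 = 1682520840. Avoidance count = 22239974430 − 1682520840 = 20557453590.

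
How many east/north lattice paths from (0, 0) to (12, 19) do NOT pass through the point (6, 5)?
Number of paths = 123213405

Total paths from (0, 0) to (12, 19): C(31, 12) = 141120525. Paths through (6, 5): (paths (0, 0) → (6, 5)) × (paths (6, 5) → (12, 19)) = C(11, 6) · C(20, 6) = 462 · 38760 = 17907120. Avoidance count = 141120525 − 17907120 = 123213405.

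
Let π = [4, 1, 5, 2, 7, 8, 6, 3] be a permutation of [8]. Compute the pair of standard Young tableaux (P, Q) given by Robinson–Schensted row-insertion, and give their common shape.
P = [1, 2, 3, 8] / [4, 5, 6] / [7];  Q = [1, 3, 5, 6] / [2, 4, 7] / [8];  common shape = (4, 3, 1)

Row-insert the values π_1, π_2, … into P one at a time, bumping the leftmost entry strictly greater than the inserted value down to the next row. The recording tableau Q records, in position (i, j), the step at which that cell was added to P.
  Insert 4 (step 1): P = [4];  Q = [1]
  Insert 1 (step 2): P = [1] / [4];  Q = [1] / [2]
  Insert 5 (step 3): P = [1, 5] / [4];  Q = [1, 3] / [2]
  Insert 2 (step 4): P = [1, 2] / [4, 5];  Q = [1, 3] / [2, 4]
  Insert 7 (step 5): P = [1, 2, 7] / [4, 5];  Q = [1, 3, 5] / [2, 4]
  Insert 8 (step 6): P = [1, 2, 7, 8] / [4, 5];  Q = [1, 3, 5, 6] / [2, 4]
  Insert 6 (step 7): P = [1, 2, 6, 8] / [4, 5, 7];  Q = [1, 3, 5, 6] / [2, 4, 7]
  Insert 3 (step 8): P = [1, 2, 3, 8] / [4, 5, 6] / [7];  Q = [1, 3, 5, 6] / [2, 4, 7] / [8]
Final shape: (4, 3, 1).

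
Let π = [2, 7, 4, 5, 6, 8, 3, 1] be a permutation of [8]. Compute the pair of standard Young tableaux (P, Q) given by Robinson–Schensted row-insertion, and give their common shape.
P = [1, 3, 5, 6, 8] / [2] / [4] / [7];  Q = [1, 2, 4, 5, 6] / [3] / [7] / [8];  common shape = (5, 1, 1, 1)

Row-insert the values π_1, π_2, … into P one at a time, bumping the leftmost entry strictly greater than the inserted value down to the next row. The recording tableau Q records, in position (i, j), the step at which that cell was added to P.
  Insert 2 (step 1): P = [2];  Q = [1]
  Insert 7 (step 2): P = [2, 7];  Q = [1, 2]
  Insert 4 (step 3): P = [2, 4] / [7];  Q = [1, 2] / [3]
  Insert 5 (step 4): P = [2, 4, 5] / [7];  Q = [1, 2, 4] / [3]
  Insert 6 (step 5): P = [2, 4, 5, 6] / [7];  Q = [1, 2, 4, 5] / [3]
  Insert 8 (step 6): P = [2, 4, 5, 6, 8] / [7];  Q = [1, 2, 4, 5, 6] / [3]
  Insert 3 (step 7): P = [2, 3, 5, 6, 8] / [4] / [7];  Q = [1, 2, 4, 5, 6] / [3] / [7]
  Insert 1 (step 8): P = [1, 3, 5, 6, 8] / [2] / [4] / [7];  Q = [1, 2, 4, 5, 6] / [3] / [7] / [8]
Final shape: (5, 1, 1, 1).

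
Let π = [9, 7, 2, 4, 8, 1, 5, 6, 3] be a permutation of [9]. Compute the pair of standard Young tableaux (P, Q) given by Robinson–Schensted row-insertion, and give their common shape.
P = [1, 3, 5, 6] / [2, 4] / [7, 8] / [9];  Q = [1, 4, 5, 8] / [2, 7] / [3, 9] / [6];  common shape = (4, 2, 2, 1)

Row-insert the values π_1, π_2, … into P one at a time, bumping the leftmost entry strictly greater than the inserted value down to the next row. The recording tableau Q records, in position (i, j), the step at which that cell was added to P.
  Insert 9 (step 1): P = [9];  Q = [1]
  Insert 7 (step 2): P = [7] / [9];  Q = [1] / [2]
  Insert 2 (step 3): P = [2] / [7] / [9];  Q = [1] / [2] / [3]
  Insert 4 (step 4): P = [2, 4] / [7] / [9];  Q = [1, 4] / [2] / [3]
  Insert 8 (step 5): P = [2, 4, 8] / [7] / [9];  Q = [1, 4, 5] / [2] / [3]
  Insert 1 (step 6): P = [1, 4, 8] / [2] / [7] / [9];  Q = [1, 4, 5] / [2] / [3] / [6]
  Insert 5 (step 7): P = [1, 4, 5] / [2, 8] / [7] / [9];  Q = [1, 4, 5] / [2, 7] / [3] / [6]
  Insert 6 (step 8): P = [1, 4, 5, 6] / [2, 8] / [7] / [9];  Q = [1, 4, 5, 8] / [2, 7] / [3] / [6]
  Insert 3 (step 9): P = [1, 3, 5, 6] / [2, 4] / [7, 8] / [9];  Q = [1, 4, 5, 8] / [2, 7] / [3, 9] / [6]
Final shape: (4, 2, 2, 1).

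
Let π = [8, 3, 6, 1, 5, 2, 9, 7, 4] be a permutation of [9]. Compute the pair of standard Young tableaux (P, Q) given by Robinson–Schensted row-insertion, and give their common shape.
P = [1, 2, 4] / [3, 5, 7] / [6, 9] / [8];  Q = [1, 3, 7] / [2, 5, 8] / [4, 9] / [6];  common shape = (3, 3, 2, 1)

Row-insert the values π_1, π_2, … into P one at a time, bumping the leftmost entry strictly greater than the inserted value down to the next row. The recording tableau Q records, in position (i, j), the step at which that cell was added to P.
  Insert 8 (step 1): P = [8];  Q = [1]
  Insert 3 (step 2): P = [3] / [8];  Q = [1] / [2]
  Insert 6 (step 3): P = [3, 6] / [8];  Q = [1, 3] / [2]
  Insert 1 (step 4): P = [1, 6] / [3] / [8];  Q = [1, 3] / [2] / [4]
  Insert 5 (step 5): P = [1, 5] / [3, 6] / [8];  Q = [1, 3] / [2, 5] / [4]
  Insert 2 (step 6): P = [1, 2] / [3, 5] / [6] / [8];  Q = [1, 3] / [2, 5] / [4] / [6]
  Insert 9 (step 7): P = [1, 2, 9] / [3, 5] / [6] / [8];  Q = [1, 3, 7] / [2, 5] / [4] / [6]
  Insert 7 (step 8): P = [1, 2, 7] / [3, 5, 9] / [6] / [8];  Q = [1, 3, 7] / [2, 5, 8] / [4] / [6]
  Insert 4 (step 9): P = [1, 2, 4] / [3, 5, 7] / [6, 9] / [8];  Q = [1, 3, 7] / [2, 5, 8] / [4, 9] / [6]
Final shape: (3, 3, 2, 1).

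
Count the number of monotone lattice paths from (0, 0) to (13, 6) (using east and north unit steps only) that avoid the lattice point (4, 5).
Number of paths = 25872

Total paths from (0, 0) to (13, 6): C(19, 13) = 27132. Paths through (4, 5): (paths (0, 0) → (4, 5)) × (paths (4, 5) → (13, 6)) = C(9, 4) · C(10, 9) = 126 · 10 = 1260. Avoidance count = 27132 − 1260 = 25872.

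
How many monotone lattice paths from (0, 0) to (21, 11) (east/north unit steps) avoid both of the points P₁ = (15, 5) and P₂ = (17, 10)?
Number of paths = 74145279

Inclusion–exclusion. Total paths: C(32, 21) = 129024480. Through P₁: C(20, 15)·C(12, 6) = 14325696. Through P₂: C(27, 17)·C(5, 4) = 42181425. Since P₁ is strictly southwest of P₂, a monotone path through both must visit P₁ then P₂; paths through both = C(20, 15)·C(7, 2)·C(5, 4) = 1627920. Avoid both = 129024480 − 14325696 − 42181425 + 1627920 = 74145279.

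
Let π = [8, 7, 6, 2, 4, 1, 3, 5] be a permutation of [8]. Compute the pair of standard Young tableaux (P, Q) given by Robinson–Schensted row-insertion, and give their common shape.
P = [1, 3, 5] / [2, 4] / [6] / [7] / [8];  Q = [1, 5, 8] / [2, 7] / [3] / [4] / [6];  common shape = (3, 2, 1, 1, 1)

Row-insert the values π_1, π_2, … into P one at a time, bumping the leftmost entry strictly greater than the inserted value down to the next row. The recording tableau Q records, in position (i, j), the step at which that cell was added to P.
  Insert 8 (step 1): P = [8];  Q = [1]
  Insert 7 (step 2): P = [7] / [8];  Q = [1] / [2]
  Insert 6 (step 3): P = [6] / [7] / [8];  Q = [1] / [2] / [3]
  Insert 2 (step 4): P = [2] / [6] / [7] / [8];  Q = [1] / [2] / [3] / [4]
  Insert 4 (step 5): P = [2, 4] / [6] / [7] / [8];  Q = [1, 5] / [2] / [3] / [4]
  Insert 1 (step 6): P = [1, 4] / [2] / [6] / [7] / [8];  Q = [1, 5] / [2] / [3] / [4] / [6]
  Insert 3 (step 7): P = [1, 3] / [2, 4] / [6] / [7] / [8];  Q = [1, 5] / [2, 7] / [3] / [4] / [6]
  Insert 5 (step 8): P = [1, 3, 5] / [2, 4] / [6] / [7] / [8];  Q = [1, 5, 8] / [2, 7] / [3] / [4] / [6]
Final shape: (3, 2, 1, 1, 1).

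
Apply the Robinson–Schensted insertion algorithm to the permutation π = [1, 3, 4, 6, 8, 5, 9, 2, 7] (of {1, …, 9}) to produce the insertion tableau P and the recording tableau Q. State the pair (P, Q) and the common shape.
P = [1, 2, 4, 5, 7, 9] / [3, 8] / [6];  Q = [1, 2, 3, 4, 5, 7] / [6, 9] / [8];  common shape = (6, 2, 1)

Row-insert the values π_1, π_2, … into P one at a time, bumping the leftmost entry strictly greater than the inserted value down to the next row. The recording tableau Q records, in position (i, j), the step at which that cell was added to P.
  Insert 1 (step 1): P = [1];  Q = [1]
  Insert 3 (step 2): P = [1, 3];  Q = [1, 2]
  Insert 4 (step 3): P = [1, 3, 4];  Q = [1, 2, 3]
  Insert 6 (step 4): P = [1, 3, 4, 6];  Q = [1, 2, 3, 4]
  Insert 8 (step 5): P = [1, 3, 4, 6, 8];  Q = [1, 2, 3, 4, 5]
  Insert 5 (step 6): P = [1, 3, 4, 5, 8] / [6];  Q = [1, 2, 3, 4, 5] / [6]
  Insert 9 (step 7): P = [1, 3, 4, 5, 8, 9] / [6];  Q = [1, 2, 3, 4, 5, 7] / [6]
  Insert 2 (step 8): P = [1, 2, 4, 5, 8, 9] / [3] / [6];  Q = [1, 2, 3, 4, 5, 7] / [6] / [8]
  Insert 7 (step 9): P = [1, 2, 4, 5, 7, 9] / [3, 8] / [6];  Q = [1, 2, 3, 4, 5, 7] / [6, 9] / [8]
Final shape: (6, 2, 1).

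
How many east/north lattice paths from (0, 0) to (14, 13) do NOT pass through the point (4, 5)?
Number of paths = 14544792

Total paths from (0, 0) to (14, 13): C(27, 14) = 20058300. Paths through (4, 5): (paths (0, 0) → (4, 5)) × (paths (4, 5) → (14, 13)) = C(9, 4) · C(18, 10) = 126 · 43758 = 5513508. Avoidance count = 20058300 − 5513508 = 14544792.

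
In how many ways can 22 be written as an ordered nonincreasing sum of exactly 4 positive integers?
p(22, 4 parts) = 84

Partitions of n into exactly k parts are in bijection with partitions of n − k into at most k parts (subtract 1 from each part). So p(22, exactly 4) = p(18, parts ≤ 4). Computing via the recurrence p(m, j) = p(m, j−1) + p(m−j, j) gives 84.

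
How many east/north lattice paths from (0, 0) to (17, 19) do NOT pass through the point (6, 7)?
Number of paths = 6277330752

Total paths from (0, 0) to (17, 19): C(36, 17) = 8597496600. Paths through (6, 7): (paths (0, 0) → (6, 7)) × (paths (6, 7) → (17, 19)) = C(13, 6) · C(23, 11) = 1716 · 1352078 = 2320165848. Avoidance count = 8597496600 − 2320165848 = 6277330752.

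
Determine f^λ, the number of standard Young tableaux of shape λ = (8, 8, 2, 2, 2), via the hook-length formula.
# SYT of shape (8, 8, 2, 2, 2) = 148140720

Hook-length formula: f^λ = n! / Π hook(c), product over all cells c of the Young diagram. For λ = (8, 8, 2, 2, 2), n = 22 boxes. Hook lengths by row (left-to-right, top-to-bottom): [12, 11, 7, 6, 5, 4, 3, 2]; [11, 10, 6, 5, 4, 3, 2, 1]; [4, 3]; [3, 2]; [2, 1]. Product of hooks = 7587385344000. So f^λ = 22! / 7587385344000 = 1124000727777607680000 / 7587385344000 = 148140720.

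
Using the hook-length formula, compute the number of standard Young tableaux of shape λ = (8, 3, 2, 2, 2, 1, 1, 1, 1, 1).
# SYT of shape (8, 3, 2, 2, 2, 1, 1, 1, 1, 1) = 358525440

Hook-length formula: f^λ = n! / Π hook(c), product over all cells c of the Young diagram. For λ = (8, 3, 2, 2, 2, 1, 1, 1, 1, 1), n = 22 boxes. Hook lengths by row (left-to-right, top-to-bottom): [17, 11, 7, 5, 4, 3, 2, 1]; [11, 5, 1]; [9, 3]; [8, 2]; [7, 1]; [5]; [4]; [3]; [2]; [1]. Product of hooks = 3135065472000. So f^λ = 22! / 3135065472000 = 1124000727777607680000 / 3135065472000 = 358525440.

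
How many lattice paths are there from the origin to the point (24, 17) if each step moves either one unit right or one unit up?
Number of paths = 151584480450

A monotone lattice path from (0, 0) to (24, 17) consists of 24 east steps and 17 north steps in some order, so it is determined by which 24 of the 41 steps are east. The count is C(41, 24) = 151584480450.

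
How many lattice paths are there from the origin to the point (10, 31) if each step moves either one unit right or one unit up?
Number of paths = 1121099408

A monotone lattice path from (0, 0) to (10, 31) consists of 10 east steps and 31 north steps in some order, so it is determined by which 10 of the 41 steps are east. The count is C(41, 10) = 1121099408.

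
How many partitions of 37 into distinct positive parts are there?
q(37) = 760

A partition into distinct parts is a strictly decreasing sequence summing to n. The recurrence d(n, m) = d(n, m−1) + d(n−m, m−1) (use part m at most once) with q(n) = d(n, n) gives q(37) = 760. (Euler's theorem: # distinct-part partitions = # odd-part partitions.)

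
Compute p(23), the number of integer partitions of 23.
p(23) = 1255

Compute p(n) via the recurrence p(n, m) = p(n, m−1) + p(n−m, m), where p(n, m) counts partitions of n with all parts ≤ m and p(n) = p(n, n). The base cases are p(0, m) = 1 and p(n, 0) = 0 for n > 0. Filling the table yields p(23) = 1255. (Euler's pentagonal recurrence is an alternative.)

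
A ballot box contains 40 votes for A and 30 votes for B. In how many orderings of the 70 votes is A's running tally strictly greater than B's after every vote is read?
Strict-lead orderings = 7906820008306215304

Total orderings of the 70 votes with 40 for A: C(70, 40) = 55347740058143507128. By the Bertrand ballot formula (Cycle Lemma / reflection principle), the number of orderings in which A is strictly ahead of B throughout is (p − q)/(p + q) · C(p + q, p) = (40 − 30)/(40 + 30) · 55347740058143507128 = 7906820008306215304.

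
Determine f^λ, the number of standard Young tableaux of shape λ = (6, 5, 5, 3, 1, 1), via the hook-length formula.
# SYT of shape (6, 5, 5, 3, 1, 1) = 399979944

Hook-length formula: f^λ = n! / Π hook(c), product over all cells c of the Young diagram. For λ = (6, 5, 5, 3, 1, 1), n = 21 boxes. Hook lengths by row (left-to-right, top-to-bottom): [11, 8, 7, 5, 4, 1]; [9, 6, 5, 3, 2]; [8, 5, 4, 2, 1]; [5, 2, 1]; [2]; [1]. Product of hooks = 127733760000. So f^λ = 21! / 127733760000 = 51090942171709440000 / 127733760000 = 399979944.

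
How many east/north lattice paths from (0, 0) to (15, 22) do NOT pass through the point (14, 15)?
Number of paths = 8743729680

Total paths from (0, 0) to (15, 22): C(37, 15) = 9364199760. Paths through (14, 15): (paths (0, 0) → (14, 15)) × (paths (14, 15) → (15, 22)) = C(29, 14) · C(8, 1) = 77558760 · 8 = 620470080. Avoidance count = 9364199760 − 620470080 = 8743729680.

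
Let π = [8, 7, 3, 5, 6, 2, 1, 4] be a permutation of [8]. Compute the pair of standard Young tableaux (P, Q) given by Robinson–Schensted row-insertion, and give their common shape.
P = [1, 4, 6] / [2, 5] / [3] / [7] / [8];  Q = [1, 4, 5] / [2, 8] / [3] / [6] / [7];  common shape = (3, 2, 1, 1, 1)

Row-insert the values π_1, π_2, … into P one at a time, bumping the leftmost entry strictly greater than the inserted value down to the next row. The recording tableau Q records, in position (i, j), the step at which that cell was added to P.
  Insert 8 (step 1): P = [8];  Q = [1]
  Insert 7 (step 2): P = [7] / [8];  Q = [1] / [2]
  Insert 3 (step 3): P = [3] / [7] / [8];  Q = [1] / [2] / [3]
  Insert 5 (step 4): P = [3, 5] / [7] / [8];  Q = [1, 4] / [2] / [3]
  Insert 6 (step 5): P = [3, 5, 6] / [7] / [8];  Q = [1, 4, 5] / [2] / [3]
  Insert 2 (step 6): P = [2, 5, 6] / [3] / [7] / [8];  Q = [1, 4, 5] / [2] / [3] / [6]
  Insert 1 (step 7): P = [1, 5, 6] / [2] / [3] / [7] / [8];  Q = [1, 4, 5] / [2] / [3] / [6] / [7]
  Insert 4 (step 8): P = [1, 4, 6] / [2, 5] / [3] / [7] / [8];  Q = [1, 4, 5] / [2, 8] / [3] / [6] / [7]
Final shape: (3, 2, 1, 1, 1).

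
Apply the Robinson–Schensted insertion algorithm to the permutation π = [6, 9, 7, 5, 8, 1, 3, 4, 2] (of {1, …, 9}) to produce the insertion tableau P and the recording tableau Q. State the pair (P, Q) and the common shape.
P = [1, 2, 4] / [3, 7, 8] / [5] / [6] / [9];  Q = [1, 2, 5] / [3, 7, 8] / [4] / [6] / [9];  common shape = (3, 3, 1, 1, 1)

Row-insert the values π_1, π_2, … into P one at a time, bumping the leftmost entry strictly greater than the inserted value down to the next row. The recording tableau Q records, in position (i, j), the step at which that cell was added to P.
  Insert 6 (step 1): P = [6];  Q = [1]
  Insert 9 (step 2): P = [6, 9];  Q = [1, 2]
  Insert 7 (step 3): P = [6, 7] / [9];  Q = [1, 2] / [3]
  Insert 5 (step 4): P = [5, 7] / [6] / [9];  Q = [1, 2] / [3] / [4]
  Insert 8 (step 5): P = [5, 7, 8] / [6] / [9];  Q = [1, 2, 5] / [3] / [4]
  Insert 1 (step 6): P = [1, 7, 8] / [5] / [6] / [9];  Q = [1, 2, 5] / [3] / [4] / [6]
  Insert 3 (step 7): P = [1, 3, 8] / [5, 7] / [6] / [9];  Q = [1, 2, 5] / [3, 7] / [4] / [6]
  Insert 4 (step 8): P = [1, 3, 4] / [5, 7, 8] / [6] / [9];  Q = [1, 2, 5] / [3, 7, 8] / [4] / [6]
  Insert 2 (step 9): P = [1, 2, 4] / [3, 7, 8] / [5] / [6] / [9];  Q = [1, 2, 5] / [3, 7, 8] / [4] / [6] / [9]
Final shape: (3, 3, 1, 1, 1).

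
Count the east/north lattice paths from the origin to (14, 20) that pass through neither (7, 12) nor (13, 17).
Number of paths = 681806484

Inclusion–exclusion. Total paths: C(34, 14) = 1391975640. Through P₁: C(19, 7)·C(15, 7) = 324246780. Through P₂: C(30, 13)·C(4, 1) = 479039400. Since P₁ is strictly southwest of P₂, a monotone path through both must visit P₁ then P₂; paths through both = C(19, 7)·C(11, 6)·C(4, 1) = 93117024. Avoid both = 1391975640 − 324246780 − 479039400 + 93117024 = 681806484.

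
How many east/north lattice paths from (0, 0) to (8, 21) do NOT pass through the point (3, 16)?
Number of paths = 4047957

Total paths from (0, 0) to (8, 21): C(29, 8) = 4292145. Paths through (3, 16): (paths (0, 0) → (3, 16)) × (paths (3, 16) → (8, 21)) = C(19, 3) · C(10, 5) = 969 · 252 = 244188. Avoidance count = 4292145 − 244188 = 4047957.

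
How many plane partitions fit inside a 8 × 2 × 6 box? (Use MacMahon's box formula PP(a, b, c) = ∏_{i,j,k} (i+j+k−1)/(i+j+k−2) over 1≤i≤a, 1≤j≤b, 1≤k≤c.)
PP(8, 2, 6) = 2147145

Evaluate the triple product over i = 1..8, j = 1..2, k = 1..6. The factors are (2/1) · (3/2) · (4/3) · (5/4) · (6/5) · (7/6) · (3/2) · (4/3) · … (96 factors total). The numerators and denominators telescope so the product is an integer; carrying out the multiplication exactly gives PP(8, 2, 6) = 2147145.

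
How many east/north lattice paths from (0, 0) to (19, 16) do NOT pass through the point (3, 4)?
Number of paths = 2995167525

Total paths from (0, 0) to (19, 16): C(35, 19) = 4059928950. Paths through (3, 4): (paths (0, 0) → (3, 4)) × (paths (3, 4) → (19, 16)) = C(7, 3) · C(28, 16) = 35 · 30421755 = 1064761425. Avoidance count = 4059928950 − 1064761425 = 2995167525.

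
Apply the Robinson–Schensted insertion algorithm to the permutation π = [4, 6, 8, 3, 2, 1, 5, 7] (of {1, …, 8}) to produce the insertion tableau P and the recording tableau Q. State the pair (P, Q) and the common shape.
P = [1, 5, 7] / [2, 6, 8] / [3] / [4];  Q = [1, 2, 3] / [4, 7, 8] / [5] / [6];  common shape = (3, 3, 1, 1)

Row-insert the values π_1, π_2, … into P one at a time, bumping the leftmost entry strictly greater than the inserted value down to the next row. The recording tableau Q records, in position (i, j), the step at which that cell was added to P.
  Insert 4 (step 1): P = [4];  Q = [1]
  Insert 6 (step 2): P = [4, 6];  Q = [1, 2]
  Insert 8 (step 3): P = [4, 6, 8];  Q = [1, 2, 3]
  Insert 3 (step 4): P = [3, 6, 8] / [4];  Q = [1, 2, 3] / [4]
  Insert 2 (step 5): P = [2, 6, 8] / [3] / [4];  Q = [1, 2, 3] / [4] / [5]
  Insert 1 (step 6): P = [1, 6, 8] / [2] / [3] / [4];  Q = [1, 2, 3] / [4] / [5] / [6]
  Insert 5 (step 7): P = [1, 5, 8] / [2, 6] / [3] / [4];  Q = [1, 2, 3] / [4, 7] / [5] / [6]
  Insert 7 (step 8): P = [1, 5, 7] / [2, 6, 8] / [3] / [4];  Q = [1, 2, 3] / [4, 7, 8] / [5] / [6]
Final shape: (3, 3, 1, 1).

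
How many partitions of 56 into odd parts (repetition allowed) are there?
p_odd(56) = 7108

Enumerate partitions using only odd parts via the recurrence o(n, m) = o(n, m−2) + o(n−m, m) over odd m, starting from the largest odd part ≤ n. This gives p_odd(56) = 7108. (Euler's theorem: equals the count of distinct-part partitions.)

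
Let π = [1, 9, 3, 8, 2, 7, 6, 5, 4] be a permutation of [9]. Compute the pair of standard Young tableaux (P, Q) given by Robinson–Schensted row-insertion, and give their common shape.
P = [1, 2, 4] / [3, 5] / [6] / [7] / [8] / [9];  Q = [1, 2, 4] / [3, 6] / [5] / [7] / [8] / [9];  common shape = (3, 2, 1, 1, 1, 1)

Row-insert the values π_1, π_2, … into P one at a time, bumping the leftmost entry strictly greater than the inserted value down to the next row. The recording tableau Q records, in position (i, j), the step at which that cell was added to P.
  Insert 1 (step 1): P = [1];  Q = [1]
  Insert 9 (step 2): P = [1, 9];  Q = [1, 2]
  Insert 3 (step 3): P = [1, 3] / [9];  Q = [1, 2] / [3]
  Insert 8 (step 4): P = [1, 3, 8] / [9];  Q = [1, 2, 4] / [3]
  Insert 2 (step 5): P = [1, 2, 8] / [3] / [9];  Q = [1, 2, 4] / [3] / [5]
  Insert 7 (step 6): P = [1, 2, 7] / [3, 8] / [9];  Q = [1, 2, 4] / [3, 6] / [5]
  Insert 6 (step 7): P = [1, 2, 6] / [3, 7] / [8] / [9];  Q = [1, 2, 4] / [3, 6] / [5] / [7]
  Insert 5 (step 8): P = [1, 2, 5] / [3, 6] / [7] / [8] / [9];  Q = [1, 2, 4] / [3, 6] / [5] / [7] / [8]
  Insert 4 (step 9): P = [1, 2, 4] / [3, 5] / [6] / [7] / [8] / [9];  Q = [1, 2, 4] / [3, 6] / [5] / [7] / [8] / [9]
Final shape: (3, 2, 1, 1, 1, 1).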